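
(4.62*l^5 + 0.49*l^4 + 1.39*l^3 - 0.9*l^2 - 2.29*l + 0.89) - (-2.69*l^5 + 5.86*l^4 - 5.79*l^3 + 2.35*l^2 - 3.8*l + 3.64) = 7.31*l^5 - 5.37*l^4 + 7.18*l^3 - 3.25*l^2 + 1.51*l - 2.75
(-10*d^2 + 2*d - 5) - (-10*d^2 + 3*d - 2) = -d - 3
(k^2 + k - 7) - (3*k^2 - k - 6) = -2*k^2 + 2*k - 1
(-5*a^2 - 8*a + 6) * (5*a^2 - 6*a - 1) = -25*a^4 - 10*a^3 + 83*a^2 - 28*a - 6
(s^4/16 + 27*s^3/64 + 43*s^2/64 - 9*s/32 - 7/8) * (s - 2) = s^5/16 + 19*s^4/64 - 11*s^3/64 - 13*s^2/8 - 5*s/16 + 7/4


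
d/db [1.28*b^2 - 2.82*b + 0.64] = 2.56*b - 2.82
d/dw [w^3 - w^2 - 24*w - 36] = 3*w^2 - 2*w - 24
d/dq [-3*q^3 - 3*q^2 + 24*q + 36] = -9*q^2 - 6*q + 24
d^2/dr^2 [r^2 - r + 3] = 2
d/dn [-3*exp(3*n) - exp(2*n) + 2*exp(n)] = (-9*exp(2*n) - 2*exp(n) + 2)*exp(n)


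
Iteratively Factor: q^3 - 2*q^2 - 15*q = (q)*(q^2 - 2*q - 15) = q*(q + 3)*(q - 5)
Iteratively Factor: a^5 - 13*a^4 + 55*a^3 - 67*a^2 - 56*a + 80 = (a + 1)*(a^4 - 14*a^3 + 69*a^2 - 136*a + 80) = (a - 4)*(a + 1)*(a^3 - 10*a^2 + 29*a - 20) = (a - 4)*(a - 1)*(a + 1)*(a^2 - 9*a + 20) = (a - 5)*(a - 4)*(a - 1)*(a + 1)*(a - 4)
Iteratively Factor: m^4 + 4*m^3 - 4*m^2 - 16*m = (m)*(m^3 + 4*m^2 - 4*m - 16) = m*(m + 2)*(m^2 + 2*m - 8) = m*(m + 2)*(m + 4)*(m - 2)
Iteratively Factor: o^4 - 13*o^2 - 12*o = (o)*(o^3 - 13*o - 12) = o*(o - 4)*(o^2 + 4*o + 3) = o*(o - 4)*(o + 1)*(o + 3)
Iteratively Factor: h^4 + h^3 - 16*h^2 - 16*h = (h + 1)*(h^3 - 16*h) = (h - 4)*(h + 1)*(h^2 + 4*h) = h*(h - 4)*(h + 1)*(h + 4)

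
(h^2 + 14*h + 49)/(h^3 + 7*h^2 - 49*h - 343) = 1/(h - 7)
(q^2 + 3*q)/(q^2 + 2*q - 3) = q/(q - 1)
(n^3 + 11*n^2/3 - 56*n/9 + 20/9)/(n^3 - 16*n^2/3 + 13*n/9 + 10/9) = (3*n^2 + 13*n - 10)/(3*n^2 - 14*n - 5)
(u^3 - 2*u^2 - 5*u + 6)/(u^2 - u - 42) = (-u^3 + 2*u^2 + 5*u - 6)/(-u^2 + u + 42)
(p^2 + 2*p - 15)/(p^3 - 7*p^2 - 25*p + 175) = (p - 3)/(p^2 - 12*p + 35)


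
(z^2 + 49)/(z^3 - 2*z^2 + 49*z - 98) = 1/(z - 2)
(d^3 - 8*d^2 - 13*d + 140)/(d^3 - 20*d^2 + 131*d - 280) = (d + 4)/(d - 8)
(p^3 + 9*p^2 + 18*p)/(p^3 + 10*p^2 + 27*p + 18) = p/(p + 1)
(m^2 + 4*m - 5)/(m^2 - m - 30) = (m - 1)/(m - 6)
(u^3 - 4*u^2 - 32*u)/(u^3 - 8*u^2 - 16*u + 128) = u/(u - 4)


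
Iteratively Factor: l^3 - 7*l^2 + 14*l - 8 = (l - 4)*(l^2 - 3*l + 2) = (l - 4)*(l - 2)*(l - 1)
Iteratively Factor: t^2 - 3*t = (t)*(t - 3)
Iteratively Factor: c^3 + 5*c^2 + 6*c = (c + 2)*(c^2 + 3*c) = c*(c + 2)*(c + 3)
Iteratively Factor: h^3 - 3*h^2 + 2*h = (h - 2)*(h^2 - h) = (h - 2)*(h - 1)*(h)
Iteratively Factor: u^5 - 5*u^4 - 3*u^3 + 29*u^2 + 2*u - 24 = (u + 2)*(u^4 - 7*u^3 + 11*u^2 + 7*u - 12) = (u - 4)*(u + 2)*(u^3 - 3*u^2 - u + 3) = (u - 4)*(u - 3)*(u + 2)*(u^2 - 1) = (u - 4)*(u - 3)*(u + 1)*(u + 2)*(u - 1)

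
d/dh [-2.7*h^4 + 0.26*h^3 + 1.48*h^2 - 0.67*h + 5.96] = -10.8*h^3 + 0.78*h^2 + 2.96*h - 0.67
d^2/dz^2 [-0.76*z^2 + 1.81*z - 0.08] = -1.52000000000000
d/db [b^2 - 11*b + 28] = 2*b - 11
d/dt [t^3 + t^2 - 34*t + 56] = 3*t^2 + 2*t - 34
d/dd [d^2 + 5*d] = 2*d + 5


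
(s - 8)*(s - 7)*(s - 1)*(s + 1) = s^4 - 15*s^3 + 55*s^2 + 15*s - 56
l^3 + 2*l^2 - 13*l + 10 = (l - 2)*(l - 1)*(l + 5)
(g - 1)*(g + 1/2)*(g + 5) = g^3 + 9*g^2/2 - 3*g - 5/2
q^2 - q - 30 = (q - 6)*(q + 5)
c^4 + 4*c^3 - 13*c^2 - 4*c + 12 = (c - 2)*(c - 1)*(c + 1)*(c + 6)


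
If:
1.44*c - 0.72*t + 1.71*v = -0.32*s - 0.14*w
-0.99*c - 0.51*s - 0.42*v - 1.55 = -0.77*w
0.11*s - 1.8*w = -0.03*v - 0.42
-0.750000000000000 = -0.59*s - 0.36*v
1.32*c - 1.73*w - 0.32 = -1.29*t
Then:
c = -2.41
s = -0.83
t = 3.04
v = 3.45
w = 0.24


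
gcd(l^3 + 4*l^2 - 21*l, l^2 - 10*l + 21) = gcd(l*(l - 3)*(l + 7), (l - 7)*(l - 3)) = l - 3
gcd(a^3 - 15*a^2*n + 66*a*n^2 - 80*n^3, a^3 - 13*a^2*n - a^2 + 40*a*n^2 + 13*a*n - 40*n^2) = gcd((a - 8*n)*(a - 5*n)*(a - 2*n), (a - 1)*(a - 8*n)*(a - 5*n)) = a^2 - 13*a*n + 40*n^2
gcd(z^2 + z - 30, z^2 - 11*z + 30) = z - 5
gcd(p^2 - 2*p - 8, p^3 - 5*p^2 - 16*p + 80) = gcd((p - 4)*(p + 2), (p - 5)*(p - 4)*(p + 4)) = p - 4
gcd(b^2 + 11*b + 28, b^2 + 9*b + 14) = b + 7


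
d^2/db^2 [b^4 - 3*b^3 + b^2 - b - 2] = 12*b^2 - 18*b + 2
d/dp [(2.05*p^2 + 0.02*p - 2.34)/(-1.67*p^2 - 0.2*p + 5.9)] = (-0.3766*p^2 + 16.3744*p - 0.35)/(2.7889*p^4 + 0.668*p^3 - 19.666*p^2 - 2.36*p + 34.81)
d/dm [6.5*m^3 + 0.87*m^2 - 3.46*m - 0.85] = 19.5*m^2 + 1.74*m - 3.46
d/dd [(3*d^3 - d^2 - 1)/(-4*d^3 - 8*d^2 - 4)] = d*(-7*d^3 - 12*d - 2)/(4*(d^6 + 4*d^5 + 4*d^4 + 2*d^3 + 4*d^2 + 1))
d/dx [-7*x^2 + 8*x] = 8 - 14*x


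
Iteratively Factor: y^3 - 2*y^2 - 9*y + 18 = (y - 2)*(y^2 - 9) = (y - 2)*(y + 3)*(y - 3)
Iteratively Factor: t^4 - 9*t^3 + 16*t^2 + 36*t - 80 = (t - 4)*(t^3 - 5*t^2 - 4*t + 20) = (t - 5)*(t - 4)*(t^2 - 4) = (t - 5)*(t - 4)*(t + 2)*(t - 2)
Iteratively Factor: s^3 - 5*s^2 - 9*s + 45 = (s - 5)*(s^2 - 9) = (s - 5)*(s + 3)*(s - 3)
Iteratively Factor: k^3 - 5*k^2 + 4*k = (k - 1)*(k^2 - 4*k) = (k - 4)*(k - 1)*(k)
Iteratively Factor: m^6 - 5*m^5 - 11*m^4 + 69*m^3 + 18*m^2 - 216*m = (m - 4)*(m^5 - m^4 - 15*m^3 + 9*m^2 + 54*m) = (m - 4)*(m - 3)*(m^4 + 2*m^3 - 9*m^2 - 18*m) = (m - 4)*(m - 3)^2*(m^3 + 5*m^2 + 6*m) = (m - 4)*(m - 3)^2*(m + 2)*(m^2 + 3*m) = (m - 4)*(m - 3)^2*(m + 2)*(m + 3)*(m)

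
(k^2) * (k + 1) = k^3 + k^2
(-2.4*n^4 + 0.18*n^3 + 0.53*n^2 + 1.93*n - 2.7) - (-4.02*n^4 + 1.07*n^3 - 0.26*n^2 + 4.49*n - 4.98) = 1.62*n^4 - 0.89*n^3 + 0.79*n^2 - 2.56*n + 2.28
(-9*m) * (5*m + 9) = -45*m^2 - 81*m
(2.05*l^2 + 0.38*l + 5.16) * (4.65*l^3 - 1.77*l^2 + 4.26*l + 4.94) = 9.5325*l^5 - 1.8615*l^4 + 32.0544*l^3 + 2.6126*l^2 + 23.8588*l + 25.4904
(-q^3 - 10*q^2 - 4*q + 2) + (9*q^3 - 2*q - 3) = 8*q^3 - 10*q^2 - 6*q - 1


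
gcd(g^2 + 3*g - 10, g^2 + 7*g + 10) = g + 5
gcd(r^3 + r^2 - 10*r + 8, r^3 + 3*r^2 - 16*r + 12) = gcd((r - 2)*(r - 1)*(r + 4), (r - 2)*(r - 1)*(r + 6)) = r^2 - 3*r + 2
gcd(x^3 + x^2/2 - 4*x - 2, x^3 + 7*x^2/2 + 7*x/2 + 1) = x^2 + 5*x/2 + 1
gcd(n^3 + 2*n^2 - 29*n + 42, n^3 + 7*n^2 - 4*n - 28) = n^2 + 5*n - 14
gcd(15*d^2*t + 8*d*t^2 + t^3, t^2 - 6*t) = t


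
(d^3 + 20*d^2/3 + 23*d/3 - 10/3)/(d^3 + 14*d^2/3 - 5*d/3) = (d + 2)/d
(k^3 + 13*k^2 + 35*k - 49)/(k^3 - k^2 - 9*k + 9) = (k^2 + 14*k + 49)/(k^2 - 9)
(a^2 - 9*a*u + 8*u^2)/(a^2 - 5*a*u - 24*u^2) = (a - u)/(a + 3*u)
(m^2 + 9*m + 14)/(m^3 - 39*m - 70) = (m + 7)/(m^2 - 2*m - 35)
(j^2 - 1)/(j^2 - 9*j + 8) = (j + 1)/(j - 8)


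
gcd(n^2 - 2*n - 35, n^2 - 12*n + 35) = n - 7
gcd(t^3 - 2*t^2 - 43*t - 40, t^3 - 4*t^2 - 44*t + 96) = t - 8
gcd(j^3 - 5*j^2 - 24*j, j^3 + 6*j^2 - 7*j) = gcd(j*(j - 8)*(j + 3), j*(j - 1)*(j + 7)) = j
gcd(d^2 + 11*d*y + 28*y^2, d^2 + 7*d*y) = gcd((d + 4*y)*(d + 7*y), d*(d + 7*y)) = d + 7*y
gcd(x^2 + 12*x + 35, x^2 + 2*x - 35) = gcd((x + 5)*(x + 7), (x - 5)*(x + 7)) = x + 7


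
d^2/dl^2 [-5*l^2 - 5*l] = -10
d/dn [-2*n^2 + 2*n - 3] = 2 - 4*n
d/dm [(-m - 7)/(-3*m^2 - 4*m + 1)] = (3*m^2 + 4*m - 2*(m + 7)*(3*m + 2) - 1)/(3*m^2 + 4*m - 1)^2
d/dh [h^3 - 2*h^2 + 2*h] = 3*h^2 - 4*h + 2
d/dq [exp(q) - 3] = exp(q)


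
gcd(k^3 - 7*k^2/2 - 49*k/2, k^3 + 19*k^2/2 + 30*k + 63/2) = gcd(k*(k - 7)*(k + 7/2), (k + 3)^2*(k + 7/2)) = k + 7/2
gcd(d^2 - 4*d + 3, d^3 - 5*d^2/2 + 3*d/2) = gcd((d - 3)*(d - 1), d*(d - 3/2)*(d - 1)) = d - 1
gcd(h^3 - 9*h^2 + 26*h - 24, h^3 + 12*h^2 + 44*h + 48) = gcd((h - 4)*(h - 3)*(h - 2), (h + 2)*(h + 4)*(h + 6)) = 1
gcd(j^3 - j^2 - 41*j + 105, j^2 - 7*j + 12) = j - 3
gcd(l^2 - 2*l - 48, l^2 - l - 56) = l - 8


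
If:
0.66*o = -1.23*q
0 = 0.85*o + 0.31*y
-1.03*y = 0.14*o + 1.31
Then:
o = 0.49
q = -0.26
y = -1.34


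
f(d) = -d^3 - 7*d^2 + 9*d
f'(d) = -3*d^2 - 14*d + 9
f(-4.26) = -88.06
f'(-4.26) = 14.20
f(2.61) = -41.97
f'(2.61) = -47.98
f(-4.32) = -88.90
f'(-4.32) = 13.49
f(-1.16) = -18.30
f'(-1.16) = 21.20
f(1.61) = -7.83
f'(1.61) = -21.32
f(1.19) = -0.89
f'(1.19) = -11.91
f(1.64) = -8.48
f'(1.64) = -22.03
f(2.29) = -28.11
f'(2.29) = -38.79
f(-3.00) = -63.00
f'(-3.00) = 24.00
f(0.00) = 0.00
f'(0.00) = 9.00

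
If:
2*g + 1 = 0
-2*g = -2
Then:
No Solution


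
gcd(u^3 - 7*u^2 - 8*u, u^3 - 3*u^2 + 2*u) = u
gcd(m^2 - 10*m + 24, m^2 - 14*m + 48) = m - 6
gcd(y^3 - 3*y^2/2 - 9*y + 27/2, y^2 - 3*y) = y - 3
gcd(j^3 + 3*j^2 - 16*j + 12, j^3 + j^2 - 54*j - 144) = j + 6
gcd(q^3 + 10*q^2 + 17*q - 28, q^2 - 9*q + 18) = 1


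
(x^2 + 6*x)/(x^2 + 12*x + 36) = x/(x + 6)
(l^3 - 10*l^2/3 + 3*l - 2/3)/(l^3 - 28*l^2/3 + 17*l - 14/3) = (l - 1)/(l - 7)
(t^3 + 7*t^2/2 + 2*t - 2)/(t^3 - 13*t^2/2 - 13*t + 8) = (t + 2)/(t - 8)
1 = 1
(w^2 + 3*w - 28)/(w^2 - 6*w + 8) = (w + 7)/(w - 2)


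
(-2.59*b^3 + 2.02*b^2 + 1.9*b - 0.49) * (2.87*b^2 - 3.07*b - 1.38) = -7.4333*b^5 + 13.7487*b^4 + 2.8258*b^3 - 10.0269*b^2 - 1.1177*b + 0.6762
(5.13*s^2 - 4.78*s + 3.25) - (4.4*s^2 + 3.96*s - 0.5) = 0.73*s^2 - 8.74*s + 3.75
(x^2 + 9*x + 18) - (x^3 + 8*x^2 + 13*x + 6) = -x^3 - 7*x^2 - 4*x + 12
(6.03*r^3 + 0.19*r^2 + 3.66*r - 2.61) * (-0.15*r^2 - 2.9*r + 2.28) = -0.9045*r^5 - 17.5155*r^4 + 12.6484*r^3 - 9.7893*r^2 + 15.9138*r - 5.9508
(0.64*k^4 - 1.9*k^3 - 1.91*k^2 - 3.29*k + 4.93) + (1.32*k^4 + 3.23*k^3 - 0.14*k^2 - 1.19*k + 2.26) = 1.96*k^4 + 1.33*k^3 - 2.05*k^2 - 4.48*k + 7.19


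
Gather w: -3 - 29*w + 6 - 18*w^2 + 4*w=-18*w^2 - 25*w + 3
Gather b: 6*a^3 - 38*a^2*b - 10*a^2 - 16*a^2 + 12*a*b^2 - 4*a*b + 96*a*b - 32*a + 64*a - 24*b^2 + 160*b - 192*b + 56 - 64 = 6*a^3 - 26*a^2 + 32*a + b^2*(12*a - 24) + b*(-38*a^2 + 92*a - 32) - 8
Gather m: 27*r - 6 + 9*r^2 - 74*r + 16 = 9*r^2 - 47*r + 10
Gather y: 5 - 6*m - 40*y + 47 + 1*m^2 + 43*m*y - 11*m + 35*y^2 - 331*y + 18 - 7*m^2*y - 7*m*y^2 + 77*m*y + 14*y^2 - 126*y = m^2 - 17*m + y^2*(49 - 7*m) + y*(-7*m^2 + 120*m - 497) + 70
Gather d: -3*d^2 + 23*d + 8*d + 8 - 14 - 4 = -3*d^2 + 31*d - 10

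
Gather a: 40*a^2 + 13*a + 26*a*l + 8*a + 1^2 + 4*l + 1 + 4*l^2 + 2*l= 40*a^2 + a*(26*l + 21) + 4*l^2 + 6*l + 2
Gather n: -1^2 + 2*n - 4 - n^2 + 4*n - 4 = -n^2 + 6*n - 9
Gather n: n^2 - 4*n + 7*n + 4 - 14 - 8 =n^2 + 3*n - 18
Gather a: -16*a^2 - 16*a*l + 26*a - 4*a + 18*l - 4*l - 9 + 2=-16*a^2 + a*(22 - 16*l) + 14*l - 7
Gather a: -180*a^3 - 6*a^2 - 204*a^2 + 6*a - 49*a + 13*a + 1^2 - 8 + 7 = -180*a^3 - 210*a^2 - 30*a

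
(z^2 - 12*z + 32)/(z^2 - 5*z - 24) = (z - 4)/(z + 3)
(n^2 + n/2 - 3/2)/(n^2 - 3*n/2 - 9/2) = (n - 1)/(n - 3)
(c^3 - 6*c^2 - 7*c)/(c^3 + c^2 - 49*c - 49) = c/(c + 7)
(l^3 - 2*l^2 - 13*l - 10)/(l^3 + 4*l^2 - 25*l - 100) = (l^2 + 3*l + 2)/(l^2 + 9*l + 20)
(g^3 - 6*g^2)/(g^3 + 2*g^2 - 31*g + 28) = g^2*(g - 6)/(g^3 + 2*g^2 - 31*g + 28)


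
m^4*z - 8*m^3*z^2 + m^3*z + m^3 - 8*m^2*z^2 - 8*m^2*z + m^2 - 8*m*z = m*(m + 1)*(m - 8*z)*(m*z + 1)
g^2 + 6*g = g*(g + 6)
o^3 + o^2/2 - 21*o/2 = o*(o - 3)*(o + 7/2)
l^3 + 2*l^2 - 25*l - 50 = (l - 5)*(l + 2)*(l + 5)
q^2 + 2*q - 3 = (q - 1)*(q + 3)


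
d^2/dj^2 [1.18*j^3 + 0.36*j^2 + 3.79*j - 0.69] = 7.08*j + 0.72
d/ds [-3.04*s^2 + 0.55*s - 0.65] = 0.55 - 6.08*s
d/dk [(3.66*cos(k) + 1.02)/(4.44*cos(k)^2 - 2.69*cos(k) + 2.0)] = (16.2504*cos(k)^2 + 9.0576*cos(k) - 10.0638)*sin(k)/(19.7136*cos(k)^4 - 23.8872*cos(k)^3 + 24.9961*cos(k)^2 - 10.76*cos(k) + 4.0)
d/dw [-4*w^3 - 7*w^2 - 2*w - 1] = -12*w^2 - 14*w - 2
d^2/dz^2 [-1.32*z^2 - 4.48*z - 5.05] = -2.64000000000000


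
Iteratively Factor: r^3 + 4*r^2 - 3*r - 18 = (r - 2)*(r^2 + 6*r + 9) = (r - 2)*(r + 3)*(r + 3)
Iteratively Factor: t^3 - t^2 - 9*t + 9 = (t + 3)*(t^2 - 4*t + 3) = (t - 3)*(t + 3)*(t - 1)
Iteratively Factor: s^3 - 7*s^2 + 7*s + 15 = (s + 1)*(s^2 - 8*s + 15) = (s - 5)*(s + 1)*(s - 3)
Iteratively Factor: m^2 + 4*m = (m)*(m + 4)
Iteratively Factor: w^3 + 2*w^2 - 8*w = (w + 4)*(w^2 - 2*w) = (w - 2)*(w + 4)*(w)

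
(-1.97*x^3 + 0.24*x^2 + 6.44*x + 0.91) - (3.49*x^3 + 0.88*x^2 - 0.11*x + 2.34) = -5.46*x^3 - 0.64*x^2 + 6.55*x - 1.43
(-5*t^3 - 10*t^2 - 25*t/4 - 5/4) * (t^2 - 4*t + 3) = -5*t^5 + 10*t^4 + 75*t^3/4 - 25*t^2/4 - 55*t/4 - 15/4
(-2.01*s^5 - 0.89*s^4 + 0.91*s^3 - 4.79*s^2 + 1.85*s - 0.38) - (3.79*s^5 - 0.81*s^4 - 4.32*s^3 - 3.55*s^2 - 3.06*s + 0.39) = -5.8*s^5 - 0.08*s^4 + 5.23*s^3 - 1.24*s^2 + 4.91*s - 0.77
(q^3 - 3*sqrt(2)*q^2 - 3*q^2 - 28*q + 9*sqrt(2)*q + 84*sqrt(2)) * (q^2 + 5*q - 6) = q^5 - 3*sqrt(2)*q^4 + 2*q^4 - 49*q^3 - 6*sqrt(2)*q^3 - 122*q^2 + 147*sqrt(2)*q^2 + 168*q + 366*sqrt(2)*q - 504*sqrt(2)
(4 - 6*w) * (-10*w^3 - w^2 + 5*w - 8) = 60*w^4 - 34*w^3 - 34*w^2 + 68*w - 32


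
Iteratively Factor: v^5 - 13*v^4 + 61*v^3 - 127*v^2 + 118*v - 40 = (v - 4)*(v^4 - 9*v^3 + 25*v^2 - 27*v + 10) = (v - 4)*(v - 1)*(v^3 - 8*v^2 + 17*v - 10) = (v - 4)*(v - 1)^2*(v^2 - 7*v + 10) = (v - 4)*(v - 2)*(v - 1)^2*(v - 5)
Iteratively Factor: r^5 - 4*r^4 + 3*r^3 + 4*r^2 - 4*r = (r + 1)*(r^4 - 5*r^3 + 8*r^2 - 4*r) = (r - 2)*(r + 1)*(r^3 - 3*r^2 + 2*r) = (r - 2)^2*(r + 1)*(r^2 - r) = r*(r - 2)^2*(r + 1)*(r - 1)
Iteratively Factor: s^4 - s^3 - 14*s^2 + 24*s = (s - 2)*(s^3 + s^2 - 12*s) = s*(s - 2)*(s^2 + s - 12) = s*(s - 2)*(s + 4)*(s - 3)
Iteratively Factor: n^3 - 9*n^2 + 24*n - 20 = (n - 2)*(n^2 - 7*n + 10) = (n - 5)*(n - 2)*(n - 2)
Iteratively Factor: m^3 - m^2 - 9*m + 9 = (m - 1)*(m^2 - 9) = (m - 1)*(m + 3)*(m - 3)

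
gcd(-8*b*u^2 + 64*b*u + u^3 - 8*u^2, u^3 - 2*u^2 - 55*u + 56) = u - 8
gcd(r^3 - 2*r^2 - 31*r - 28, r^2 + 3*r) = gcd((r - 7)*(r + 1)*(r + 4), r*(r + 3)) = 1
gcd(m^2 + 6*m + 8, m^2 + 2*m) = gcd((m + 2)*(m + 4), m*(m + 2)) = m + 2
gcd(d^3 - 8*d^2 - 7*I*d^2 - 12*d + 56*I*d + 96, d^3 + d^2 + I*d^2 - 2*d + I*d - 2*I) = 1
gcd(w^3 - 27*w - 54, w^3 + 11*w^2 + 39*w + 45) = w^2 + 6*w + 9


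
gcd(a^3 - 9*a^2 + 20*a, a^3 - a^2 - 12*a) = a^2 - 4*a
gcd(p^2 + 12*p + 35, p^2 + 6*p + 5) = p + 5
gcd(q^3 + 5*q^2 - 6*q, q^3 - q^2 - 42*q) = q^2 + 6*q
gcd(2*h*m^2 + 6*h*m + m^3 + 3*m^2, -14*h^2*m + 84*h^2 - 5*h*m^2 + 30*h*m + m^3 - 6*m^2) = 2*h + m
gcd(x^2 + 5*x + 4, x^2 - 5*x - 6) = x + 1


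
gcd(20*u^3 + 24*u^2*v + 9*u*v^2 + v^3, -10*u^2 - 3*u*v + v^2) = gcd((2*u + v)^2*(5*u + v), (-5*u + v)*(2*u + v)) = 2*u + v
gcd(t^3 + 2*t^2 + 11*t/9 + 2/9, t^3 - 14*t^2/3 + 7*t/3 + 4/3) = t + 1/3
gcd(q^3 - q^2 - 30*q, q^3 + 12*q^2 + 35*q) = q^2 + 5*q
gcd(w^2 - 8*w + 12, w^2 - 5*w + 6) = w - 2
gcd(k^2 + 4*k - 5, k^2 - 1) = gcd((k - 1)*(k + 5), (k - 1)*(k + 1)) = k - 1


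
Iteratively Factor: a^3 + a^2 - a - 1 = (a + 1)*(a^2 - 1) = (a + 1)^2*(a - 1)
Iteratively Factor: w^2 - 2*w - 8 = (w + 2)*(w - 4)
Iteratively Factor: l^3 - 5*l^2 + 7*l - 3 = (l - 3)*(l^2 - 2*l + 1) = (l - 3)*(l - 1)*(l - 1)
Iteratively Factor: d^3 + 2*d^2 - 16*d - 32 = (d + 2)*(d^2 - 16) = (d + 2)*(d + 4)*(d - 4)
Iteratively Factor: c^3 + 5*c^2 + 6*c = (c + 3)*(c^2 + 2*c) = c*(c + 3)*(c + 2)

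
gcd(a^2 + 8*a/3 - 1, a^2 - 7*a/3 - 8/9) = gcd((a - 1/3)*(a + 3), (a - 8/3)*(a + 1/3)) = 1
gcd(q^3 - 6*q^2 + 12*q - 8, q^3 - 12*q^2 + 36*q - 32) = q^2 - 4*q + 4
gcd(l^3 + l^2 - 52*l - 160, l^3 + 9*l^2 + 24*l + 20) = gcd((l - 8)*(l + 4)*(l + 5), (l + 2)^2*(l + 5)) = l + 5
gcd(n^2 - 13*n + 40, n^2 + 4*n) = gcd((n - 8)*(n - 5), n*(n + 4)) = 1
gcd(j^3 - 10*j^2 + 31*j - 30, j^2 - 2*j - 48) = 1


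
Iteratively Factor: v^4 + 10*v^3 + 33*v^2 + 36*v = (v + 3)*(v^3 + 7*v^2 + 12*v) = v*(v + 3)*(v^2 + 7*v + 12) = v*(v + 3)*(v + 4)*(v + 3)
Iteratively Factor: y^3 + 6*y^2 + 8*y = (y)*(y^2 + 6*y + 8) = y*(y + 4)*(y + 2)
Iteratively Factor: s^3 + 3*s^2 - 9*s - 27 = (s + 3)*(s^2 - 9) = (s + 3)^2*(s - 3)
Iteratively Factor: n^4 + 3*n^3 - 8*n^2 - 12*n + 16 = (n - 2)*(n^3 + 5*n^2 + 2*n - 8) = (n - 2)*(n + 2)*(n^2 + 3*n - 4) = (n - 2)*(n + 2)*(n + 4)*(n - 1)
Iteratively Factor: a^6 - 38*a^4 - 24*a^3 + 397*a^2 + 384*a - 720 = (a - 5)*(a^5 + 5*a^4 - 13*a^3 - 89*a^2 - 48*a + 144) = (a - 5)*(a + 4)*(a^4 + a^3 - 17*a^2 - 21*a + 36) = (a - 5)*(a - 4)*(a + 4)*(a^3 + 5*a^2 + 3*a - 9) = (a - 5)*(a - 4)*(a + 3)*(a + 4)*(a^2 + 2*a - 3) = (a - 5)*(a - 4)*(a + 3)^2*(a + 4)*(a - 1)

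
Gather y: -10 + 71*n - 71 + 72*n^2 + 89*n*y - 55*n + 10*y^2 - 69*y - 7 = 72*n^2 + 16*n + 10*y^2 + y*(89*n - 69) - 88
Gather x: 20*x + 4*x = 24*x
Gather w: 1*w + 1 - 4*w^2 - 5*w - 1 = -4*w^2 - 4*w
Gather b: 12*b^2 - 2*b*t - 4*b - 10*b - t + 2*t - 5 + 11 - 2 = 12*b^2 + b*(-2*t - 14) + t + 4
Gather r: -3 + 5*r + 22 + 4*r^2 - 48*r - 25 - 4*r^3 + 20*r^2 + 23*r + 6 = -4*r^3 + 24*r^2 - 20*r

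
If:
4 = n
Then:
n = 4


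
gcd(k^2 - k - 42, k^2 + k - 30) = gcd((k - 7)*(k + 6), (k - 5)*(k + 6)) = k + 6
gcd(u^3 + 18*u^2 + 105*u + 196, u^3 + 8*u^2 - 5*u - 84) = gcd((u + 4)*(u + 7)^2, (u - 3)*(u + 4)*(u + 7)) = u^2 + 11*u + 28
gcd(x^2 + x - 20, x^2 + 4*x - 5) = x + 5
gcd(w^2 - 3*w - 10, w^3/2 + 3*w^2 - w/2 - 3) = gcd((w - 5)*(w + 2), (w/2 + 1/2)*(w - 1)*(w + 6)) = 1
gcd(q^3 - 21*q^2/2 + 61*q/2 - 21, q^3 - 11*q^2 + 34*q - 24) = q^2 - 7*q + 6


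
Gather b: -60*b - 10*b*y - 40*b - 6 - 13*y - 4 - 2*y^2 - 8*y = b*(-10*y - 100) - 2*y^2 - 21*y - 10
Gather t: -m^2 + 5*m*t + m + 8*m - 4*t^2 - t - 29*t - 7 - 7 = -m^2 + 9*m - 4*t^2 + t*(5*m - 30) - 14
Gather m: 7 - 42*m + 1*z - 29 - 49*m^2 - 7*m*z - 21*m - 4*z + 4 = -49*m^2 + m*(-7*z - 63) - 3*z - 18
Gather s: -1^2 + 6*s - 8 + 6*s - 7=12*s - 16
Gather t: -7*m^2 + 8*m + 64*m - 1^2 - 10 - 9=-7*m^2 + 72*m - 20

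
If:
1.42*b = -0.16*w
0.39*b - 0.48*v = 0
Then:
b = -0.112676056338028*w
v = -0.0915492957746479*w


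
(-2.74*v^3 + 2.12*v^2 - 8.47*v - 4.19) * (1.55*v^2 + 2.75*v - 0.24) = -4.247*v^5 - 4.249*v^4 - 6.6409*v^3 - 30.2958*v^2 - 9.4897*v + 1.0056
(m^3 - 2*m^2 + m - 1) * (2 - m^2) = -m^5 + 2*m^4 + m^3 - 3*m^2 + 2*m - 2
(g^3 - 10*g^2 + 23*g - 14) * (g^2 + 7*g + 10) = g^5 - 3*g^4 - 37*g^3 + 47*g^2 + 132*g - 140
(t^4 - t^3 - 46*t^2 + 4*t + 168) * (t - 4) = t^5 - 5*t^4 - 42*t^3 + 188*t^2 + 152*t - 672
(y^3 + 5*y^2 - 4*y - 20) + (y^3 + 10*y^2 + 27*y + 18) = 2*y^3 + 15*y^2 + 23*y - 2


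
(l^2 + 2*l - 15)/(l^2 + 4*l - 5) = (l - 3)/(l - 1)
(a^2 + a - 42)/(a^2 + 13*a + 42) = (a - 6)/(a + 6)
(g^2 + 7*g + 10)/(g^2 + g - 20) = (g + 2)/(g - 4)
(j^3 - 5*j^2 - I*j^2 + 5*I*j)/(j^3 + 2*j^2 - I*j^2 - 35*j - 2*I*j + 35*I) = j/(j + 7)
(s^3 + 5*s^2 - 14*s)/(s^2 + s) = (s^2 + 5*s - 14)/(s + 1)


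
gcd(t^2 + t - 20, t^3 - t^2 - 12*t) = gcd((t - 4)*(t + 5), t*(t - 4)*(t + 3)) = t - 4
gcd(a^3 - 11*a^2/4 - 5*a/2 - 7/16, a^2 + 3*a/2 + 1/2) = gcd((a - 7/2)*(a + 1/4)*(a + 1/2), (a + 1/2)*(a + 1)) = a + 1/2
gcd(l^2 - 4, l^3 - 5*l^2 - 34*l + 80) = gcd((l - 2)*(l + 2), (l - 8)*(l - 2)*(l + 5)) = l - 2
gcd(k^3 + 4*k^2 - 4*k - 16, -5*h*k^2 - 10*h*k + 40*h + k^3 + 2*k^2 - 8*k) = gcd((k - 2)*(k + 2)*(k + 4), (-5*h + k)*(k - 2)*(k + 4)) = k^2 + 2*k - 8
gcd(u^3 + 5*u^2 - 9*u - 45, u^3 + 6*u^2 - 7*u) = 1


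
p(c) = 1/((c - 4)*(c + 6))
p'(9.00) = 0.00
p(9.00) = 0.01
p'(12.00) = 0.00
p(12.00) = 0.01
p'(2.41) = -0.04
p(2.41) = -0.07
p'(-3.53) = 0.01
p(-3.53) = -0.05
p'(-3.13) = 0.01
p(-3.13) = -0.05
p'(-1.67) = 0.00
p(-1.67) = -0.04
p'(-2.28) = 0.00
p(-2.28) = -0.04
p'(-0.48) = -0.00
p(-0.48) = -0.04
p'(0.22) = -0.00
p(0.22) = -0.04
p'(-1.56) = 0.00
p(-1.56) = -0.04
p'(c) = -1/((c - 4)*(c + 6)^2) - 1/((c - 4)^2*(c + 6)) = 2*(-c - 1)/(c^4 + 4*c^3 - 44*c^2 - 96*c + 576)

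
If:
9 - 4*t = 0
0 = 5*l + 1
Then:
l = -1/5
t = 9/4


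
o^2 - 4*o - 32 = (o - 8)*(o + 4)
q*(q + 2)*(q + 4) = q^3 + 6*q^2 + 8*q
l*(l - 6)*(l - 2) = l^3 - 8*l^2 + 12*l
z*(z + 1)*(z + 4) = z^3 + 5*z^2 + 4*z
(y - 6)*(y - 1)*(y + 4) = y^3 - 3*y^2 - 22*y + 24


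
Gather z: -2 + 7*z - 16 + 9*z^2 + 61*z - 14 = 9*z^2 + 68*z - 32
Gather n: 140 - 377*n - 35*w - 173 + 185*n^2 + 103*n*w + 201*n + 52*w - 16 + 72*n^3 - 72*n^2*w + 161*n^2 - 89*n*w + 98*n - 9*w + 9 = 72*n^3 + n^2*(346 - 72*w) + n*(14*w - 78) + 8*w - 40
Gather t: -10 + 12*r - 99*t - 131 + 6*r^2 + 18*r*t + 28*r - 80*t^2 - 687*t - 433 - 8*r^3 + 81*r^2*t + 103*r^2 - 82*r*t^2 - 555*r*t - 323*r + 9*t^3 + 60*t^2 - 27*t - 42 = -8*r^3 + 109*r^2 - 283*r + 9*t^3 + t^2*(-82*r - 20) + t*(81*r^2 - 537*r - 813) - 616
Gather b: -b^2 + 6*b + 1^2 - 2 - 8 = -b^2 + 6*b - 9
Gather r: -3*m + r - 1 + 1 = -3*m + r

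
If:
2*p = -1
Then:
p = -1/2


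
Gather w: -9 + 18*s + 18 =18*s + 9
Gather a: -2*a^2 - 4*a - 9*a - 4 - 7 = -2*a^2 - 13*a - 11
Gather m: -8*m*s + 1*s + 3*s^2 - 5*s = -8*m*s + 3*s^2 - 4*s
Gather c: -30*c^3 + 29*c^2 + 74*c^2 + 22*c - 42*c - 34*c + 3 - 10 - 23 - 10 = -30*c^3 + 103*c^2 - 54*c - 40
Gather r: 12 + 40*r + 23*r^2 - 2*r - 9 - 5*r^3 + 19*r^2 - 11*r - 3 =-5*r^3 + 42*r^2 + 27*r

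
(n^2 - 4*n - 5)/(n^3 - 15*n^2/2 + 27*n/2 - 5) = 2*(n + 1)/(2*n^2 - 5*n + 2)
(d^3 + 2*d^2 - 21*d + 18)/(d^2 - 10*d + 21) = (d^2 + 5*d - 6)/(d - 7)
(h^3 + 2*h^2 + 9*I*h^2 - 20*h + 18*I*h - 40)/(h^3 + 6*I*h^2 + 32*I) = (h^2 + h*(2 + 5*I) + 10*I)/(h^2 + 2*I*h + 8)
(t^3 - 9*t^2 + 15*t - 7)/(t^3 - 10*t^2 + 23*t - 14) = (t - 1)/(t - 2)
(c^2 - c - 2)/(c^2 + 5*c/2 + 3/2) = 2*(c - 2)/(2*c + 3)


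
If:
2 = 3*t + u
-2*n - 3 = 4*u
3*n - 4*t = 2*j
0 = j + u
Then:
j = 43/16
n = 31/8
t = 25/16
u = -43/16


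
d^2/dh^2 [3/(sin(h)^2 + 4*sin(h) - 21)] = 6*(-2*sin(h)^4 - 6*sin(h)^3 - 47*sin(h)^2 - 30*sin(h) + 37)/(sin(h)^2 + 4*sin(h) - 21)^3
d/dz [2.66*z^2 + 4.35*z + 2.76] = 5.32*z + 4.35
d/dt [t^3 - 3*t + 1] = 3*t^2 - 3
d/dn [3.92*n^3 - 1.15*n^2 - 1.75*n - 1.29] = 11.76*n^2 - 2.3*n - 1.75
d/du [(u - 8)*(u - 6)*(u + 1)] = 3*u^2 - 26*u + 34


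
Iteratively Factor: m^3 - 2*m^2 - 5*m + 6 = (m - 3)*(m^2 + m - 2) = (m - 3)*(m + 2)*(m - 1)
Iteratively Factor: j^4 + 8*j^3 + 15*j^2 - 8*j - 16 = (j + 4)*(j^3 + 4*j^2 - j - 4) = (j + 1)*(j + 4)*(j^2 + 3*j - 4) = (j - 1)*(j + 1)*(j + 4)*(j + 4)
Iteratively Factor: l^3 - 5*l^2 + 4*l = (l - 4)*(l^2 - l) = l*(l - 4)*(l - 1)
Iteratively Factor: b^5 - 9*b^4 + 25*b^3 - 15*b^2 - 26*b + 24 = (b - 3)*(b^4 - 6*b^3 + 7*b^2 + 6*b - 8) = (b - 3)*(b - 2)*(b^3 - 4*b^2 - b + 4) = (b - 4)*(b - 3)*(b - 2)*(b^2 - 1) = (b - 4)*(b - 3)*(b - 2)*(b - 1)*(b + 1)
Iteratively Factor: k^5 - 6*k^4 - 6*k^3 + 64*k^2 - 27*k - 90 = (k + 1)*(k^4 - 7*k^3 + k^2 + 63*k - 90) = (k - 2)*(k + 1)*(k^3 - 5*k^2 - 9*k + 45) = (k - 3)*(k - 2)*(k + 1)*(k^2 - 2*k - 15) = (k - 5)*(k - 3)*(k - 2)*(k + 1)*(k + 3)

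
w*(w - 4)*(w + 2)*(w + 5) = w^4 + 3*w^3 - 18*w^2 - 40*w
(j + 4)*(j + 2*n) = j^2 + 2*j*n + 4*j + 8*n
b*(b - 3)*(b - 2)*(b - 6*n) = b^4 - 6*b^3*n - 5*b^3 + 30*b^2*n + 6*b^2 - 36*b*n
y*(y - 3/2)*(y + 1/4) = y^3 - 5*y^2/4 - 3*y/8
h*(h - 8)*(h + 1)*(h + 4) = h^4 - 3*h^3 - 36*h^2 - 32*h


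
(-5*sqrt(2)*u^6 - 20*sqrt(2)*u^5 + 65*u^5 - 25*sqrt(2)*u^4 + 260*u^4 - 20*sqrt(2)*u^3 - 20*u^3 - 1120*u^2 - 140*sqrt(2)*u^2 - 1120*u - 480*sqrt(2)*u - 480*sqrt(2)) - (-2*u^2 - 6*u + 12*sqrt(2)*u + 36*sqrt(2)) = -5*sqrt(2)*u^6 - 20*sqrt(2)*u^5 + 65*u^5 - 25*sqrt(2)*u^4 + 260*u^4 - 20*sqrt(2)*u^3 - 20*u^3 - 1118*u^2 - 140*sqrt(2)*u^2 - 1114*u - 492*sqrt(2)*u - 516*sqrt(2)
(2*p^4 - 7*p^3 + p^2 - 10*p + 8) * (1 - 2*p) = -4*p^5 + 16*p^4 - 9*p^3 + 21*p^2 - 26*p + 8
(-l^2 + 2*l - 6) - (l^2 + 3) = -2*l^2 + 2*l - 9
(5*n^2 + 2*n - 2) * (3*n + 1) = 15*n^3 + 11*n^2 - 4*n - 2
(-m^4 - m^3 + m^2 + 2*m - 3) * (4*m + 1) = -4*m^5 - 5*m^4 + 3*m^3 + 9*m^2 - 10*m - 3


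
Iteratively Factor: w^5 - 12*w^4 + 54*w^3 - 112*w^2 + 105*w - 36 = (w - 3)*(w^4 - 9*w^3 + 27*w^2 - 31*w + 12) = (w - 3)*(w - 1)*(w^3 - 8*w^2 + 19*w - 12) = (w - 3)*(w - 1)^2*(w^2 - 7*w + 12) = (w - 4)*(w - 3)*(w - 1)^2*(w - 3)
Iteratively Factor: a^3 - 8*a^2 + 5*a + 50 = (a - 5)*(a^2 - 3*a - 10) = (a - 5)^2*(a + 2)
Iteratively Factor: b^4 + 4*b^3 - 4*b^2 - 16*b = (b)*(b^3 + 4*b^2 - 4*b - 16) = b*(b - 2)*(b^2 + 6*b + 8) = b*(b - 2)*(b + 2)*(b + 4)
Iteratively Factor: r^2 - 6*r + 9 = (r - 3)*(r - 3)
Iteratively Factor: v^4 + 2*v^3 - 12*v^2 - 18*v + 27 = (v + 3)*(v^3 - v^2 - 9*v + 9) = (v - 1)*(v + 3)*(v^2 - 9) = (v - 3)*(v - 1)*(v + 3)*(v + 3)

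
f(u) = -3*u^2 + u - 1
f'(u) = 1 - 6*u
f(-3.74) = -46.70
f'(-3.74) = 23.44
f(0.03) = -0.97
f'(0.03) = 0.82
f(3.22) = -28.89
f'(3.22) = -18.32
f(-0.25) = -1.44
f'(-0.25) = 2.50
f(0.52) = -1.29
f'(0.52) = -2.12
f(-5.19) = -87.00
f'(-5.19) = 32.14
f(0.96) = -2.80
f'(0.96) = -4.76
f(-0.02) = -1.02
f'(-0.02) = 1.12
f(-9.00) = -253.00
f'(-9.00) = 55.00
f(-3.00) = -31.00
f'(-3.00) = 19.00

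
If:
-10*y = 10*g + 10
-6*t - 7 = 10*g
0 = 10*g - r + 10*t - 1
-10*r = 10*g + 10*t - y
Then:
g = -412/217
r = -2/217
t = 867/434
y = 195/217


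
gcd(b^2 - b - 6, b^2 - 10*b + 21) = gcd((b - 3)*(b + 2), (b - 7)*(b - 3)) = b - 3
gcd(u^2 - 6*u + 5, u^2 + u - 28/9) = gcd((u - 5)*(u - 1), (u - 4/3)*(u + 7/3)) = 1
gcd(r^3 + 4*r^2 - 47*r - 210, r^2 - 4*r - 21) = r - 7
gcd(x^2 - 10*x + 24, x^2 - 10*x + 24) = x^2 - 10*x + 24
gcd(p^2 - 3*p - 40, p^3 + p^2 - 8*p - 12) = 1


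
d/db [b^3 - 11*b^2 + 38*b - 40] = 3*b^2 - 22*b + 38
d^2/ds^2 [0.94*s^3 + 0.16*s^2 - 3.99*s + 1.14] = 5.64*s + 0.32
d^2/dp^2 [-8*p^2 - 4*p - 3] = -16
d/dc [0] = 0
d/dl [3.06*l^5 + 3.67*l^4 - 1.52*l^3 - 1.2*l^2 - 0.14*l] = 15.3*l^4 + 14.68*l^3 - 4.56*l^2 - 2.4*l - 0.14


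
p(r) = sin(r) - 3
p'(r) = cos(r)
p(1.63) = -2.00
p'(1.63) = -0.06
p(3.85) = -3.65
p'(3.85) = -0.76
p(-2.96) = -3.18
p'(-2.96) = -0.98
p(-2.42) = -3.66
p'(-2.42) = -0.75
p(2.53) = -2.43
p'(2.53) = -0.82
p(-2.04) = -3.89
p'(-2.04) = -0.45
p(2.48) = -2.39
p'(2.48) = -0.79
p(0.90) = -2.22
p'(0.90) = 0.62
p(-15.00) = -3.65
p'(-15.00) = -0.76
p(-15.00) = -3.65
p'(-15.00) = -0.76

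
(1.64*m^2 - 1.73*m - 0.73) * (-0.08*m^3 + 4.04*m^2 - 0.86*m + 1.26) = -0.1312*m^5 + 6.764*m^4 - 8.3412*m^3 + 0.605*m^2 - 1.552*m - 0.9198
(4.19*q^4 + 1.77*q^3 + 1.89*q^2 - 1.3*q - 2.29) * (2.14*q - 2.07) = 8.9666*q^5 - 4.8855*q^4 + 0.3807*q^3 - 6.6943*q^2 - 2.2096*q + 4.7403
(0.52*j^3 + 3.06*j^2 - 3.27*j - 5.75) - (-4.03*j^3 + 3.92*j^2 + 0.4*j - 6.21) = 4.55*j^3 - 0.86*j^2 - 3.67*j + 0.46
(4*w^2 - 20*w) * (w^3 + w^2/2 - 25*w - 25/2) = 4*w^5 - 18*w^4 - 110*w^3 + 450*w^2 + 250*w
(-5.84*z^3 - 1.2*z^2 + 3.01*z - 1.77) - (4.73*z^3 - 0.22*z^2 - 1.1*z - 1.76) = -10.57*z^3 - 0.98*z^2 + 4.11*z - 0.01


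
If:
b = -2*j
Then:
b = -2*j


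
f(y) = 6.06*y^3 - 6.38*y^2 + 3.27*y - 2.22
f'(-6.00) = 734.31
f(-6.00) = -1560.48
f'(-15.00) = 4285.17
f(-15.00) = -21939.27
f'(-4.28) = 390.91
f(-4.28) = -608.21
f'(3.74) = 209.84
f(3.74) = 237.79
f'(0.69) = 3.12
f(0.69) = -1.01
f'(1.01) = 8.93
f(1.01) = 0.82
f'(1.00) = 8.69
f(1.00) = 0.73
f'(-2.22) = 121.20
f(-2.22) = -107.23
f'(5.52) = 486.79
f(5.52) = 840.70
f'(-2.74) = 174.72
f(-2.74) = -183.74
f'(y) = 18.18*y^2 - 12.76*y + 3.27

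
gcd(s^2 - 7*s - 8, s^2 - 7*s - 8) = s^2 - 7*s - 8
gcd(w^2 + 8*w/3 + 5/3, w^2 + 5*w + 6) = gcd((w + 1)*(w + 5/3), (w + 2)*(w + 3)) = 1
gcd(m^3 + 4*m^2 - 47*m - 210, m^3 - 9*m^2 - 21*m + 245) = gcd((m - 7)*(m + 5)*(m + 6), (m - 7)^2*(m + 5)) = m^2 - 2*m - 35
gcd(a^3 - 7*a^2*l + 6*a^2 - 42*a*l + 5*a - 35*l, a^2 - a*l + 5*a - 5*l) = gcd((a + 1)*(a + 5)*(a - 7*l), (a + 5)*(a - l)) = a + 5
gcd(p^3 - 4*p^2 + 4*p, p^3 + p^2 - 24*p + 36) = p - 2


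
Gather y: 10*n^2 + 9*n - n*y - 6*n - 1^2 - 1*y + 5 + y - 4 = 10*n^2 - n*y + 3*n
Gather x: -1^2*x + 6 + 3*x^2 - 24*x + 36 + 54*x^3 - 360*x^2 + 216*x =54*x^3 - 357*x^2 + 191*x + 42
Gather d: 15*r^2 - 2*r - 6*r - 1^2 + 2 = 15*r^2 - 8*r + 1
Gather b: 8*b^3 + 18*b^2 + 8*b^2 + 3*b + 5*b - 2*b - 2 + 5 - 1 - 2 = 8*b^3 + 26*b^2 + 6*b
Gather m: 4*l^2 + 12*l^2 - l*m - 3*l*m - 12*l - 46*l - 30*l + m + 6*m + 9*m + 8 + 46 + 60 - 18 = 16*l^2 - 88*l + m*(16 - 4*l) + 96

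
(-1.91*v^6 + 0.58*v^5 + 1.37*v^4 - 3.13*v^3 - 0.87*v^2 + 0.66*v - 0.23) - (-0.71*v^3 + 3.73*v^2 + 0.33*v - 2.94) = -1.91*v^6 + 0.58*v^5 + 1.37*v^4 - 2.42*v^3 - 4.6*v^2 + 0.33*v + 2.71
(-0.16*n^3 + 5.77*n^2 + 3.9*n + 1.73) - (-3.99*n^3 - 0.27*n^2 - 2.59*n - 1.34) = 3.83*n^3 + 6.04*n^2 + 6.49*n + 3.07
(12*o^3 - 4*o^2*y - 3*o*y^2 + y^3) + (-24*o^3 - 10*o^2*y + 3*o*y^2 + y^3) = -12*o^3 - 14*o^2*y + 2*y^3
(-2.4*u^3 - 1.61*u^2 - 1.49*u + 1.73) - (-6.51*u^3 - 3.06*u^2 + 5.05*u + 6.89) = 4.11*u^3 + 1.45*u^2 - 6.54*u - 5.16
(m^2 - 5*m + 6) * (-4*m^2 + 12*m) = -4*m^4 + 32*m^3 - 84*m^2 + 72*m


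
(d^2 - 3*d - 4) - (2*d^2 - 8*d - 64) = -d^2 + 5*d + 60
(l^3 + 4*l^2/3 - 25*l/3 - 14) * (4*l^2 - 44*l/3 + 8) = 4*l^5 - 28*l^4/3 - 404*l^3/9 + 692*l^2/9 + 416*l/3 - 112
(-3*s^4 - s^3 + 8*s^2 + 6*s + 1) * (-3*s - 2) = 9*s^5 + 9*s^4 - 22*s^3 - 34*s^2 - 15*s - 2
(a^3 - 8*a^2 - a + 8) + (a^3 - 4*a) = 2*a^3 - 8*a^2 - 5*a + 8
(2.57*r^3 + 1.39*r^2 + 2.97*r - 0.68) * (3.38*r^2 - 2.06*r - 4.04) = 8.6866*r^5 - 0.596*r^4 - 3.2076*r^3 - 14.0322*r^2 - 10.598*r + 2.7472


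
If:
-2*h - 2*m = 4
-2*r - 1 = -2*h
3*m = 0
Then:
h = -2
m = 0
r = -5/2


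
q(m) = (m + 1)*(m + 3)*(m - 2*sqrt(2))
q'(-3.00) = 11.66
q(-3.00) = 0.00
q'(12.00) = 451.80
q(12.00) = 1788.46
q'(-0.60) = -8.64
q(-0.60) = -3.29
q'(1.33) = 0.11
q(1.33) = -15.12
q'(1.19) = -1.28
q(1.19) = -15.03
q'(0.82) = -4.38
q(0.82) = -13.96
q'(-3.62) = 22.52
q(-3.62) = -10.47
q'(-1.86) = -2.29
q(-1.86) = 4.60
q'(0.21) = -7.69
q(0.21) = -10.17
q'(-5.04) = 56.08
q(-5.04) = -64.85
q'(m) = (m + 1)*(m + 3) + (m + 1)*(m - 2*sqrt(2)) + (m + 3)*(m - 2*sqrt(2)) = 3*m^2 - 4*sqrt(2)*m + 8*m - 8*sqrt(2) + 3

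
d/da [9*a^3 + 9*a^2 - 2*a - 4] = 27*a^2 + 18*a - 2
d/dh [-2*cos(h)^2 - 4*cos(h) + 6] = 4*(cos(h) + 1)*sin(h)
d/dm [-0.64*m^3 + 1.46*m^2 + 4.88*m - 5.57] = -1.92*m^2 + 2.92*m + 4.88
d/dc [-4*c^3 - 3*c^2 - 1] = 6*c*(-2*c - 1)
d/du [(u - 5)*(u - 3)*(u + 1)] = 3*u^2 - 14*u + 7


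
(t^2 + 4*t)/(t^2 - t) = (t + 4)/(t - 1)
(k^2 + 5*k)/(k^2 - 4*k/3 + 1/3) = 3*k*(k + 5)/(3*k^2 - 4*k + 1)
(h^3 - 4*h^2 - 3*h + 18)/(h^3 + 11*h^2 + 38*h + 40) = (h^2 - 6*h + 9)/(h^2 + 9*h + 20)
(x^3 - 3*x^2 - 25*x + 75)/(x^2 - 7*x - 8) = (-x^3 + 3*x^2 + 25*x - 75)/(-x^2 + 7*x + 8)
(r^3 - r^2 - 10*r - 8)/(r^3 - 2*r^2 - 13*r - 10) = (r - 4)/(r - 5)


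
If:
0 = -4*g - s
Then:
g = -s/4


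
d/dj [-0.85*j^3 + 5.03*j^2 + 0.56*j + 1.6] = -2.55*j^2 + 10.06*j + 0.56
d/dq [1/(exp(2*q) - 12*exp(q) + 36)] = 2*(6 - exp(q))*exp(q)/(exp(2*q) - 12*exp(q) + 36)^2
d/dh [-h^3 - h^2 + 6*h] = -3*h^2 - 2*h + 6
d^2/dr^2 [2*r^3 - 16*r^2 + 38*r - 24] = 12*r - 32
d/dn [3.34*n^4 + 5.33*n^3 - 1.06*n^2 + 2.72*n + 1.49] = 13.36*n^3 + 15.99*n^2 - 2.12*n + 2.72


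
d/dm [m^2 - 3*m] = 2*m - 3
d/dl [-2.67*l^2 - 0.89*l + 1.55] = -5.34*l - 0.89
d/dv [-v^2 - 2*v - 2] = -2*v - 2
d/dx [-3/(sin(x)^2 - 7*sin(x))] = 3*(2*sin(x) - 7)*cos(x)/((sin(x) - 7)^2*sin(x)^2)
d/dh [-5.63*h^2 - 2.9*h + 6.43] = -11.26*h - 2.9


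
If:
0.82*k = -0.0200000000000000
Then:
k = -0.02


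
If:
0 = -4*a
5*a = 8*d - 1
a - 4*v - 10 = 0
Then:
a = 0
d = 1/8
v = -5/2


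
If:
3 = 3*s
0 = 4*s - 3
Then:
No Solution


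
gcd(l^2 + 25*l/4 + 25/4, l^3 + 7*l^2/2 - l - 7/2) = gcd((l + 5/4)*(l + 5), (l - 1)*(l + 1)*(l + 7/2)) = 1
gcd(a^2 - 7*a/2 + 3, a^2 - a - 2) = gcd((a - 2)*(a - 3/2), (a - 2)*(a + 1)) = a - 2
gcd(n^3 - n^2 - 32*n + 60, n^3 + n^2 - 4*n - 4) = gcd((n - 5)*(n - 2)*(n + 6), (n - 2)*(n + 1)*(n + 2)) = n - 2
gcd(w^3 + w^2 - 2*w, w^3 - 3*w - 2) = 1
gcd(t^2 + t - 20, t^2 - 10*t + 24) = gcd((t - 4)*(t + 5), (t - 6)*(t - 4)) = t - 4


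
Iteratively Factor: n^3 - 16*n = (n)*(n^2 - 16) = n*(n - 4)*(n + 4)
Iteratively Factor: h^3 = (h)*(h^2) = h^2*(h)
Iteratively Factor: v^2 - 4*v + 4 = (v - 2)*(v - 2)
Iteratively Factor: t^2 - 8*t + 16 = (t - 4)*(t - 4)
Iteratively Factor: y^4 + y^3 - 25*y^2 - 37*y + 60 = (y - 1)*(y^3 + 2*y^2 - 23*y - 60) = (y - 1)*(y + 3)*(y^2 - y - 20) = (y - 1)*(y + 3)*(y + 4)*(y - 5)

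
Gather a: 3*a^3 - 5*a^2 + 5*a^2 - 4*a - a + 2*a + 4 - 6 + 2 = 3*a^3 - 3*a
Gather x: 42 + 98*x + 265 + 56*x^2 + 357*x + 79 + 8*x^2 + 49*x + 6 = 64*x^2 + 504*x + 392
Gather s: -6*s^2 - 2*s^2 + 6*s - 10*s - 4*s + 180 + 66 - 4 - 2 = -8*s^2 - 8*s + 240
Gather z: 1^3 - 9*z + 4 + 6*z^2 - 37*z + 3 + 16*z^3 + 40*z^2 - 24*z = 16*z^3 + 46*z^2 - 70*z + 8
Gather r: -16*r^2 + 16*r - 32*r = -16*r^2 - 16*r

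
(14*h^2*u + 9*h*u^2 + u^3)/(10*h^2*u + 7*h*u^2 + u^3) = (7*h + u)/(5*h + u)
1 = 1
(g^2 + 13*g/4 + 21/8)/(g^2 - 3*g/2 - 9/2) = (g + 7/4)/(g - 3)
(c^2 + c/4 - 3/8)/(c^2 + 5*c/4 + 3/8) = (2*c - 1)/(2*c + 1)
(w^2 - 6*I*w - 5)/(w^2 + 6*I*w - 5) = (w^2 - 6*I*w - 5)/(w^2 + 6*I*w - 5)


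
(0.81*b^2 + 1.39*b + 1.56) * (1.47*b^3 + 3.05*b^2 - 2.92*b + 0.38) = 1.1907*b^5 + 4.5138*b^4 + 4.1675*b^3 + 1.007*b^2 - 4.027*b + 0.5928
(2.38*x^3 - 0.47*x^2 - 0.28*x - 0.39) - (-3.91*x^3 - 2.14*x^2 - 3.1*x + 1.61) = 6.29*x^3 + 1.67*x^2 + 2.82*x - 2.0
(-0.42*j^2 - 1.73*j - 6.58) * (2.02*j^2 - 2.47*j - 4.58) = -0.8484*j^4 - 2.4572*j^3 - 7.0949*j^2 + 24.176*j + 30.1364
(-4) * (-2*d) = 8*d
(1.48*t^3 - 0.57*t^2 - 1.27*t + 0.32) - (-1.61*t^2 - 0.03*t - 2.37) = 1.48*t^3 + 1.04*t^2 - 1.24*t + 2.69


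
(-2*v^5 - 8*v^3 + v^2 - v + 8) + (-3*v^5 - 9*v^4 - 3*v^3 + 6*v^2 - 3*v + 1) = -5*v^5 - 9*v^4 - 11*v^3 + 7*v^2 - 4*v + 9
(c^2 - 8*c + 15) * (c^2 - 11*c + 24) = c^4 - 19*c^3 + 127*c^2 - 357*c + 360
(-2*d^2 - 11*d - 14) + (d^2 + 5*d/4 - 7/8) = -d^2 - 39*d/4 - 119/8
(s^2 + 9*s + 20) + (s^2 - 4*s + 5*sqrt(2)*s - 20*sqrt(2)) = 2*s^2 + 5*s + 5*sqrt(2)*s - 20*sqrt(2) + 20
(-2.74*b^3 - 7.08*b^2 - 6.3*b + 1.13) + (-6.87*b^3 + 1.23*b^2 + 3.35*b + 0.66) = -9.61*b^3 - 5.85*b^2 - 2.95*b + 1.79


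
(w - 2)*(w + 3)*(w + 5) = w^3 + 6*w^2 - w - 30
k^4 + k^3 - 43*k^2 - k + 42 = (k - 6)*(k - 1)*(k + 1)*(k + 7)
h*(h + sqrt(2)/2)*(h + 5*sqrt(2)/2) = h^3 + 3*sqrt(2)*h^2 + 5*h/2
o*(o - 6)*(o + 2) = o^3 - 4*o^2 - 12*o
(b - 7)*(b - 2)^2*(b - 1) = b^4 - 12*b^3 + 43*b^2 - 60*b + 28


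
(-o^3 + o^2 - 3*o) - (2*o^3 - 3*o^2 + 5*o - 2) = -3*o^3 + 4*o^2 - 8*o + 2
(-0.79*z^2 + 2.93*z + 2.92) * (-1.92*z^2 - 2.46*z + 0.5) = 1.5168*z^4 - 3.6822*z^3 - 13.2092*z^2 - 5.7182*z + 1.46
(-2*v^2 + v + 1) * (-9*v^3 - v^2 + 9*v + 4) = 18*v^5 - 7*v^4 - 28*v^3 + 13*v + 4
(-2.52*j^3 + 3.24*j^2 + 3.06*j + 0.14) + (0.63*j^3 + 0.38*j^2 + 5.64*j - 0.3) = -1.89*j^3 + 3.62*j^2 + 8.7*j - 0.16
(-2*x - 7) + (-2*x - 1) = -4*x - 8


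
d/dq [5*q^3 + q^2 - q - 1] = 15*q^2 + 2*q - 1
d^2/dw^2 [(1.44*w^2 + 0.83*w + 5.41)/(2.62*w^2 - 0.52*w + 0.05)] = (15.318616*w^3 + 221.686584*w^2 - 44.875884*w + 1.558668)/(17.984728*w^6 - 10.708464*w^5 + 3.155004*w^4 - 0.549328*w^3 + 0.06021*w^2 - 0.0039*w + 0.000125)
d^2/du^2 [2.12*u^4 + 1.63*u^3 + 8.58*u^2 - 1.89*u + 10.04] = 25.44*u^2 + 9.78*u + 17.16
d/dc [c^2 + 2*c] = 2*c + 2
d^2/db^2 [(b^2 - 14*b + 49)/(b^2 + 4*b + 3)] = 4*(-9*b^3 + 69*b^2 + 357*b + 407)/(b^6 + 12*b^5 + 57*b^4 + 136*b^3 + 171*b^2 + 108*b + 27)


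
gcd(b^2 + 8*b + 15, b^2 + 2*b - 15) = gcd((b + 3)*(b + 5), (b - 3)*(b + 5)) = b + 5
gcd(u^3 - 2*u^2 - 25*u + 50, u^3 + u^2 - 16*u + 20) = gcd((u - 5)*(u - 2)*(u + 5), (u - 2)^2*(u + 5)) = u^2 + 3*u - 10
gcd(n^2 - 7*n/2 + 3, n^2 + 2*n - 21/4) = n - 3/2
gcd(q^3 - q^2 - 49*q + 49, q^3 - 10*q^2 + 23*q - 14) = q^2 - 8*q + 7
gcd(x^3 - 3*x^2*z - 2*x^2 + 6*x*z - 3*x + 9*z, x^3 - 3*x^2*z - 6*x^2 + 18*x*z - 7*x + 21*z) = x^2 - 3*x*z + x - 3*z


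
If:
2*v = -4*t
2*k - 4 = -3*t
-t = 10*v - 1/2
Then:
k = 155/76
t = -1/38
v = 1/19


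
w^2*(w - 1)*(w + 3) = w^4 + 2*w^3 - 3*w^2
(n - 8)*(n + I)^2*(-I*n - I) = -I*n^4 + 2*n^3 + 7*I*n^3 - 14*n^2 + 9*I*n^2 - 16*n - 7*I*n - 8*I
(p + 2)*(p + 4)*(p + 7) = p^3 + 13*p^2 + 50*p + 56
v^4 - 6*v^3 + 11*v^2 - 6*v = v*(v - 3)*(v - 2)*(v - 1)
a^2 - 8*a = a*(a - 8)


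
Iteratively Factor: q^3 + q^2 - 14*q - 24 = (q + 2)*(q^2 - q - 12) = (q - 4)*(q + 2)*(q + 3)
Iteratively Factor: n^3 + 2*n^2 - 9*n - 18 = (n - 3)*(n^2 + 5*n + 6) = (n - 3)*(n + 3)*(n + 2)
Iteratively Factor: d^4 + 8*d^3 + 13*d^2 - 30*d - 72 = (d - 2)*(d^3 + 10*d^2 + 33*d + 36) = (d - 2)*(d + 3)*(d^2 + 7*d + 12) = (d - 2)*(d + 3)^2*(d + 4)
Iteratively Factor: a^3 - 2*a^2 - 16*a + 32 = (a + 4)*(a^2 - 6*a + 8) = (a - 2)*(a + 4)*(a - 4)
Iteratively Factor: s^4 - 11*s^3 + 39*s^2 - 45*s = (s - 3)*(s^3 - 8*s^2 + 15*s) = (s - 3)^2*(s^2 - 5*s) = (s - 5)*(s - 3)^2*(s)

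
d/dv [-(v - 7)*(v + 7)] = -2*v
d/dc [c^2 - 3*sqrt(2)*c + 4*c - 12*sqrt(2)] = 2*c - 3*sqrt(2) + 4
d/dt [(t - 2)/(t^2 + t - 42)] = (t^2 + t - (t - 2)*(2*t + 1) - 42)/(t^2 + t - 42)^2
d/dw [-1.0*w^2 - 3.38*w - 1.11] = -2.0*w - 3.38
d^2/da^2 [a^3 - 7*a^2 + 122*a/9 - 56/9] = 6*a - 14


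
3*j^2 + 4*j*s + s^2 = (j + s)*(3*j + s)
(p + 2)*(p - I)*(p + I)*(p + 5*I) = p^4 + 2*p^3 + 5*I*p^3 + p^2 + 10*I*p^2 + 2*p + 5*I*p + 10*I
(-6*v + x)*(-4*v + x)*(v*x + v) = 24*v^3*x + 24*v^3 - 10*v^2*x^2 - 10*v^2*x + v*x^3 + v*x^2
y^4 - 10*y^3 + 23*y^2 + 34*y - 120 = (y - 5)*(y - 4)*(y - 3)*(y + 2)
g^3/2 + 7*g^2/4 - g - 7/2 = (g/2 + sqrt(2)/2)*(g + 7/2)*(g - sqrt(2))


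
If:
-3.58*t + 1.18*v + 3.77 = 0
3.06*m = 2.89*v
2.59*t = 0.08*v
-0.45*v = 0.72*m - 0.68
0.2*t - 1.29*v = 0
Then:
No Solution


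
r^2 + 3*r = r*(r + 3)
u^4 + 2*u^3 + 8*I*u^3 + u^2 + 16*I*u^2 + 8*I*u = u*(u + 8*I)*(-I*u - I)*(I*u + I)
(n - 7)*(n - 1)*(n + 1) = n^3 - 7*n^2 - n + 7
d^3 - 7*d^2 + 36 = (d - 6)*(d - 3)*(d + 2)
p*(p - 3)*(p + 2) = p^3 - p^2 - 6*p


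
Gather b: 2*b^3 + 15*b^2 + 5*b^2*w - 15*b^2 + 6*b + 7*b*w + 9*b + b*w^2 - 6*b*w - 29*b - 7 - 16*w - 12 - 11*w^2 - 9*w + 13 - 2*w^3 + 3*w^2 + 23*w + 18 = 2*b^3 + 5*b^2*w + b*(w^2 + w - 14) - 2*w^3 - 8*w^2 - 2*w + 12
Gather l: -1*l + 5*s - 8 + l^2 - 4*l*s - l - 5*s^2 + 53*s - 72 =l^2 + l*(-4*s - 2) - 5*s^2 + 58*s - 80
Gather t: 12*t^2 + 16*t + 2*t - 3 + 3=12*t^2 + 18*t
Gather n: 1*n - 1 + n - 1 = 2*n - 2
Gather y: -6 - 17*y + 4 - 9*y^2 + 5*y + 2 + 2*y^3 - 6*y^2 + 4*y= 2*y^3 - 15*y^2 - 8*y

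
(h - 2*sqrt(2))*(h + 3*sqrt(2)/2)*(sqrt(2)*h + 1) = sqrt(2)*h^3 - 13*sqrt(2)*h/2 - 6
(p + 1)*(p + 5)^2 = p^3 + 11*p^2 + 35*p + 25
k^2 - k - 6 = (k - 3)*(k + 2)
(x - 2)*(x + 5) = x^2 + 3*x - 10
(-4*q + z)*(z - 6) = -4*q*z + 24*q + z^2 - 6*z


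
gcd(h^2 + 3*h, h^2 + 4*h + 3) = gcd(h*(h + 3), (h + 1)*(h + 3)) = h + 3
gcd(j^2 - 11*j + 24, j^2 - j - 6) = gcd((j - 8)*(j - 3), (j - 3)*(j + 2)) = j - 3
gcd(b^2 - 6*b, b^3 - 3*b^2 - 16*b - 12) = b - 6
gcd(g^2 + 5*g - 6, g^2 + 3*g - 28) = 1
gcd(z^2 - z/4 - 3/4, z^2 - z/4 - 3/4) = z^2 - z/4 - 3/4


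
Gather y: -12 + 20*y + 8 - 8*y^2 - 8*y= -8*y^2 + 12*y - 4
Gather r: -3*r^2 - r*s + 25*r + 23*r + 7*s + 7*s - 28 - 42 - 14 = -3*r^2 + r*(48 - s) + 14*s - 84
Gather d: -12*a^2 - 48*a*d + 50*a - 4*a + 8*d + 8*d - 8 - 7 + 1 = -12*a^2 + 46*a + d*(16 - 48*a) - 14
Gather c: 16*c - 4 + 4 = 16*c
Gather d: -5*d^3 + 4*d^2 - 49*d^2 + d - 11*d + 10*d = -5*d^3 - 45*d^2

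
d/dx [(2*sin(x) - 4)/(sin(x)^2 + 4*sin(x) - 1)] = 2*(4*sin(x) + cos(x)^2 + 6)*cos(x)/(4*sin(x) - cos(x)^2)^2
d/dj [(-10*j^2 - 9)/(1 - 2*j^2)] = -56*j/(2*j^2 - 1)^2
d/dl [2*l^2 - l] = 4*l - 1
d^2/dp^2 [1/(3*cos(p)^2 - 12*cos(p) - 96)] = (4*sin(p)^4 - 146*sin(p)^2 - 113*cos(p) - 3*cos(3*p) + 46)/(3*(sin(p)^2 + 4*cos(p) + 31)^3)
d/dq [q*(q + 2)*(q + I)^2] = (q + I)*(2*q*(q + 2) + q*(q + I) + (q + 2)*(q + I))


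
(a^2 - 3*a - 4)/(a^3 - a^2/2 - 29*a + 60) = 2*(a + 1)/(2*a^2 + 7*a - 30)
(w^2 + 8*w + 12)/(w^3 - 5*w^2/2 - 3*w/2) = 2*(w^2 + 8*w + 12)/(w*(2*w^2 - 5*w - 3))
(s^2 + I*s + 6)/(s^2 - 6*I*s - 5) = (s^2 + I*s + 6)/(s^2 - 6*I*s - 5)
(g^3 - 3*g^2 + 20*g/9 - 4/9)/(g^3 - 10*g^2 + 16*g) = (g^2 - g + 2/9)/(g*(g - 8))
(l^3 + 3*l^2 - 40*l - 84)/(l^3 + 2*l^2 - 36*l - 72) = (l + 7)/(l + 6)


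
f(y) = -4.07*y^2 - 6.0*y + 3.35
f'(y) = -8.14*y - 6.0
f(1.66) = -17.83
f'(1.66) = -19.51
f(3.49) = -67.16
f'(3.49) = -34.41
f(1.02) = -7.00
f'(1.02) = -14.30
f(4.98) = -127.47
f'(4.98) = -46.54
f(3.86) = -80.45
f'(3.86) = -37.42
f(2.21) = -29.79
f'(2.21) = -23.99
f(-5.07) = -70.85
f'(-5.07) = 35.27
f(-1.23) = 4.57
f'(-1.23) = 4.01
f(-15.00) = -822.40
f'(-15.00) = 116.10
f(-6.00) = -107.17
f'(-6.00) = 42.84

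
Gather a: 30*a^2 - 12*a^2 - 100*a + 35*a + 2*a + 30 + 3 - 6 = 18*a^2 - 63*a + 27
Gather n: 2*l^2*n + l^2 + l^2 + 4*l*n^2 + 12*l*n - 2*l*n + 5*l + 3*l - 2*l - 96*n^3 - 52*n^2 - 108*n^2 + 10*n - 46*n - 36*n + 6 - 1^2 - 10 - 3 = 2*l^2 + 6*l - 96*n^3 + n^2*(4*l - 160) + n*(2*l^2 + 10*l - 72) - 8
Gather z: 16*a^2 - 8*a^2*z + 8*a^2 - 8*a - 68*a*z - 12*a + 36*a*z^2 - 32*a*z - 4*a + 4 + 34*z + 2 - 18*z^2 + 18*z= 24*a^2 - 24*a + z^2*(36*a - 18) + z*(-8*a^2 - 100*a + 52) + 6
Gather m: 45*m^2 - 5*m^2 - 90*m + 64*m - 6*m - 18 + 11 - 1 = 40*m^2 - 32*m - 8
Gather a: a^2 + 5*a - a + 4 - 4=a^2 + 4*a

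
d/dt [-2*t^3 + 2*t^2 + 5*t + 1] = -6*t^2 + 4*t + 5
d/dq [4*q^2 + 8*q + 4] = 8*q + 8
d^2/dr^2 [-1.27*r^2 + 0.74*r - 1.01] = -2.54000000000000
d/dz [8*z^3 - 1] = 24*z^2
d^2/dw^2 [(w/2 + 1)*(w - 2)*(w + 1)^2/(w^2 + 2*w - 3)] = (w^6 + 6*w^5 + 3*w^4 - 36*w^3 - 21*w^2 - 42*w - 103)/(w^6 + 6*w^5 + 3*w^4 - 28*w^3 - 9*w^2 + 54*w - 27)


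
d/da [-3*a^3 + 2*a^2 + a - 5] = -9*a^2 + 4*a + 1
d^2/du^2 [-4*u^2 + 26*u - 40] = -8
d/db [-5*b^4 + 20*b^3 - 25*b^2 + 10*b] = -20*b^3 + 60*b^2 - 50*b + 10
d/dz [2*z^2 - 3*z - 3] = 4*z - 3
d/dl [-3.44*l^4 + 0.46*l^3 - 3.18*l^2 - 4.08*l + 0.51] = -13.76*l^3 + 1.38*l^2 - 6.36*l - 4.08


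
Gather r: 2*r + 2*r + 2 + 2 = 4*r + 4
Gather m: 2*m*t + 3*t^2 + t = 2*m*t + 3*t^2 + t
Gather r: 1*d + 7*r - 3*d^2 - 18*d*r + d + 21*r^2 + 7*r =-3*d^2 + 2*d + 21*r^2 + r*(14 - 18*d)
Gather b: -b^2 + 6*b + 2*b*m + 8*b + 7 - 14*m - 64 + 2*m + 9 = -b^2 + b*(2*m + 14) - 12*m - 48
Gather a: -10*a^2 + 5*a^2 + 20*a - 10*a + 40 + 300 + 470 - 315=-5*a^2 + 10*a + 495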